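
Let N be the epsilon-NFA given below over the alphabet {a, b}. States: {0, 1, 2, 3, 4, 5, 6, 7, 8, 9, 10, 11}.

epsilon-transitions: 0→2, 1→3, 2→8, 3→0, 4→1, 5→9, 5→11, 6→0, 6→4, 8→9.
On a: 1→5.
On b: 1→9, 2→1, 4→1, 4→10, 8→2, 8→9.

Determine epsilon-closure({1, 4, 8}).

Start with {1, 4, 8}.
From 1 via epsilon: add 3.
From 8 via epsilon: add 9.
From 3 via epsilon: add 0.
From 0 via epsilon: add 2.
No new states can be added; the closed set is {0, 1, 2, 3, 4, 8, 9}.

{0, 1, 2, 3, 4, 8, 9}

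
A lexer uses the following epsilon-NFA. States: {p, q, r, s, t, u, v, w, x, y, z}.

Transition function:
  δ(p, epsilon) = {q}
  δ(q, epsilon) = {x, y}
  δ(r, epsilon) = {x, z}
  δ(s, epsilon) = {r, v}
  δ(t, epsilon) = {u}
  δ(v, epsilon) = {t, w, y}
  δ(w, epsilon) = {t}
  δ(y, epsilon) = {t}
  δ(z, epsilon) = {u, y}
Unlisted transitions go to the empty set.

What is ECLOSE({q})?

Start with {q}.
From q via epsilon: add x, y.
From y via epsilon: add t.
From t via epsilon: add u.
No new states can be added; the closed set is {q, t, u, x, y}.

{q, t, u, x, y}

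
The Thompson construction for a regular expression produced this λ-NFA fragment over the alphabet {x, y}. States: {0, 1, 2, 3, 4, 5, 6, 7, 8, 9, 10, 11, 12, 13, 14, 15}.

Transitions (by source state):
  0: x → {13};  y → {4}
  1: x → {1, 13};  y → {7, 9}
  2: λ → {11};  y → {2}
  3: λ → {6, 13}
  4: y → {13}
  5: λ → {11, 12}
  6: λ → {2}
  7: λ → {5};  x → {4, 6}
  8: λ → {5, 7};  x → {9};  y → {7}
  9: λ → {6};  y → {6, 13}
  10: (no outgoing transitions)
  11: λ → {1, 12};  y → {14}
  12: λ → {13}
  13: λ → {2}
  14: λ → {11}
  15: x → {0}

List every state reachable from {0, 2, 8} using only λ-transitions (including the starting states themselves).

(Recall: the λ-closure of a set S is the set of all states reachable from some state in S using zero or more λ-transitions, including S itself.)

{0, 1, 2, 5, 7, 8, 11, 12, 13}

Start with {0, 2, 8}.
From 2 via λ: add 11.
From 8 via λ: add 5, 7.
From 5 via λ: add 12.
From 11 via λ: add 1.
From 12 via λ: add 13.
No new states can be added; the closed set is {0, 1, 2, 5, 7, 8, 11, 12, 13}.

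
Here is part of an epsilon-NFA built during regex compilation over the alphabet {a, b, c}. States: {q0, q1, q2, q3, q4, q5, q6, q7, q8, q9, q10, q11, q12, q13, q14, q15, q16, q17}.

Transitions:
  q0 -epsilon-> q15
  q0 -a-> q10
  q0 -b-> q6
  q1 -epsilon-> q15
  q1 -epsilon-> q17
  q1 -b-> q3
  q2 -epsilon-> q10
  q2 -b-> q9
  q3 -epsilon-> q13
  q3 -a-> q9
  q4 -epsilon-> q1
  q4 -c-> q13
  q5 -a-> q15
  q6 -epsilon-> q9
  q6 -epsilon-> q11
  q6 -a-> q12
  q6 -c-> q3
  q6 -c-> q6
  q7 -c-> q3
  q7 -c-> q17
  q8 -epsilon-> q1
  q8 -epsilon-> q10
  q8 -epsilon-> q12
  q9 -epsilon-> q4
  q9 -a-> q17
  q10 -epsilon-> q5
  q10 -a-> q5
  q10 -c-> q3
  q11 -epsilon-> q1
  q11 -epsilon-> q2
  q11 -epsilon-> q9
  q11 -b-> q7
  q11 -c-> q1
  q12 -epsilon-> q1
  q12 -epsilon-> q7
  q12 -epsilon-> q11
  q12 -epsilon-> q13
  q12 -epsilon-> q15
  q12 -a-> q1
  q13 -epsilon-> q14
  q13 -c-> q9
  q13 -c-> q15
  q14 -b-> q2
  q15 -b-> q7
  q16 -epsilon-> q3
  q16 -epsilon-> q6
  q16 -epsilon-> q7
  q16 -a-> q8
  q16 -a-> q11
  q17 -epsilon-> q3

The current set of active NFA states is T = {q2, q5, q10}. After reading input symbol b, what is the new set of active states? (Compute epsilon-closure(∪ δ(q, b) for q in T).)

q2 on b → {q9}.
No b-transition from q5, q10.
Union after reading b: {q9}.
Now take the epsilon-closure:
From q9 via epsilon: add q4.
From q4 via epsilon: add q1.
From q1 via epsilon: add q15, q17.
From q17 via epsilon: add q3.
From q3 via epsilon: add q13.
From q13 via epsilon: add q14.
No new states can be added; the closed set is {q1, q3, q4, q9, q13, q14, q15, q17}.

{q1, q3, q4, q9, q13, q14, q15, q17}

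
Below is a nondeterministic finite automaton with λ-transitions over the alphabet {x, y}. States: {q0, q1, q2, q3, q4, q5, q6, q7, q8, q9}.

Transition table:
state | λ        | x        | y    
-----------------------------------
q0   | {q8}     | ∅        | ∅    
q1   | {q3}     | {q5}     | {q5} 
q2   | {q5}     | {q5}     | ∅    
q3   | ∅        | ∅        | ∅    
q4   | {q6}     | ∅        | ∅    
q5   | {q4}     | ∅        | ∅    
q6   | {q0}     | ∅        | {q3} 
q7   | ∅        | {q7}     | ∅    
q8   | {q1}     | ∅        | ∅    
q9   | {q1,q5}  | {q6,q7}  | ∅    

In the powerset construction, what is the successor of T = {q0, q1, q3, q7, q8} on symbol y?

q1 on y → {q5}.
No y-transition from q0, q3, q7, q8.
Union after reading y: {q5}.
Now take the λ-closure:
From q5 via λ: add q4.
From q4 via λ: add q6.
From q6 via λ: add q0.
From q0 via λ: add q8.
From q8 via λ: add q1.
From q1 via λ: add q3.
No new states can be added; the closed set is {q0, q1, q3, q4, q5, q6, q8}.

{q0, q1, q3, q4, q5, q6, q8}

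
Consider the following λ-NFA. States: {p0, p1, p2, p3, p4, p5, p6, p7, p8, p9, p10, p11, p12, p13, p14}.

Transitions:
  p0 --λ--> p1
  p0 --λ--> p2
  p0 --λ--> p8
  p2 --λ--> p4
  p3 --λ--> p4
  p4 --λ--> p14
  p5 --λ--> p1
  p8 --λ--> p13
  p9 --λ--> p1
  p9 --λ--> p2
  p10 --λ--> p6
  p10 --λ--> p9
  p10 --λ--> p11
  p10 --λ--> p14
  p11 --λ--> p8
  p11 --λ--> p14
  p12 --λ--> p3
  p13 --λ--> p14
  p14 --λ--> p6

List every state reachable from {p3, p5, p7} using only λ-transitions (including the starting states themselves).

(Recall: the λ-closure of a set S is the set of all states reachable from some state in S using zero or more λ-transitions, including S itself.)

Start with {p3, p5, p7}.
From p3 via λ: add p4.
From p5 via λ: add p1.
From p4 via λ: add p14.
From p14 via λ: add p6.
No new states can be added; the closed set is {p1, p3, p4, p5, p6, p7, p14}.

{p1, p3, p4, p5, p6, p7, p14}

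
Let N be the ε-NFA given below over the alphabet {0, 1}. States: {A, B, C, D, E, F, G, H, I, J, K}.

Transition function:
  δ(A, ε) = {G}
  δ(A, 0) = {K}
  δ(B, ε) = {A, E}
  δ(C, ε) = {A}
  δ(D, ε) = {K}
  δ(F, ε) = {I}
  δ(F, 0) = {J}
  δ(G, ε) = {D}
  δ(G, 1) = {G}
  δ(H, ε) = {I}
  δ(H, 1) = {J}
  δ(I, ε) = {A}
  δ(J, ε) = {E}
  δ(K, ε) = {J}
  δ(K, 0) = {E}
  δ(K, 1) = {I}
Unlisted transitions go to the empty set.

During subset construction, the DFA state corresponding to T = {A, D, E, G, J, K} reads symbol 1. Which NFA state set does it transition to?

G on 1 → {G}.
K on 1 → {I}.
No 1-transition from A, D, E, J.
Union after reading 1: {G, I}.
Now take the ε-closure:
From G via ε: add D.
From I via ε: add A.
From D via ε: add K.
From K via ε: add J.
From J via ε: add E.
No new states can be added; the closed set is {A, D, E, G, I, J, K}.

{A, D, E, G, I, J, K}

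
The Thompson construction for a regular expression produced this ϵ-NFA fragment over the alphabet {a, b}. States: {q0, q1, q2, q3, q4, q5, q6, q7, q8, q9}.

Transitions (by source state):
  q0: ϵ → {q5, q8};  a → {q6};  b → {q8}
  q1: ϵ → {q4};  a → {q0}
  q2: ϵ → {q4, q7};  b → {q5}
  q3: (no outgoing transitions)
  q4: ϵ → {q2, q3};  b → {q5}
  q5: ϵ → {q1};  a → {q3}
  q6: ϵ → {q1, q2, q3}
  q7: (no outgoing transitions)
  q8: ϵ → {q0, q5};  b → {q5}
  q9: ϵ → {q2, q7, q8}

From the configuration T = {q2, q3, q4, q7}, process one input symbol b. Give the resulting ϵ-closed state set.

q2 on b → {q5}.
q4 on b → {q5}.
No b-transition from q3, q7.
Union after reading b: {q5}.
Now take the ϵ-closure:
From q5 via ϵ: add q1.
From q1 via ϵ: add q4.
From q4 via ϵ: add q2, q3.
From q2 via ϵ: add q7.
No new states can be added; the closed set is {q1, q2, q3, q4, q5, q7}.

{q1, q2, q3, q4, q5, q7}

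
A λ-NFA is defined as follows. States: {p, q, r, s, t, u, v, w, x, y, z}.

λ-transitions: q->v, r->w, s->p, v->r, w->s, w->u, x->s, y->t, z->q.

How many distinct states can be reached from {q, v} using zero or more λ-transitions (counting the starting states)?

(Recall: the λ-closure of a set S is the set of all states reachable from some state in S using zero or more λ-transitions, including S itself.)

Start with {q, v}.
From v via λ: add r.
From r via λ: add w.
From w via λ: add s, u.
From s via λ: add p.
λ-closure = {p, q, r, s, u, v, w}, which has 7 states.

7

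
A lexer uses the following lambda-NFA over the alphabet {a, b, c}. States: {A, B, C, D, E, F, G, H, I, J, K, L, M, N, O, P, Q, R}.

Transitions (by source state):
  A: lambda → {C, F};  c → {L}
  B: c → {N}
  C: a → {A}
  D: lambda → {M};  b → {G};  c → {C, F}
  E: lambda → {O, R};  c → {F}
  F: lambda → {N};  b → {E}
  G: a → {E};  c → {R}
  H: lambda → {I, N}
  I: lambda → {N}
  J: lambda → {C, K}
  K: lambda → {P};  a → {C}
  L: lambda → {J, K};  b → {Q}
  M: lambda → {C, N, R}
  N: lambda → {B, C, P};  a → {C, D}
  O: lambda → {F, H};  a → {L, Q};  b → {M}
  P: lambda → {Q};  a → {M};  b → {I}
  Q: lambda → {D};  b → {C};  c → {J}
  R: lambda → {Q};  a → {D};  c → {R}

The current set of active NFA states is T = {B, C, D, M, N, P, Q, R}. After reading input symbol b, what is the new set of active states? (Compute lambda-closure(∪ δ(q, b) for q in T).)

D on b → {G}.
P on b → {I}.
Q on b → {C}.
No b-transition from B, C, M, N, R.
Union after reading b: {C, G, I}.
Now take the lambda-closure:
From I via lambda: add N.
From N via lambda: add B, P.
From P via lambda: add Q.
From Q via lambda: add D.
From D via lambda: add M.
From M via lambda: add R.
No new states can be added; the closed set is {B, C, D, G, I, M, N, P, Q, R}.

{B, C, D, G, I, M, N, P, Q, R}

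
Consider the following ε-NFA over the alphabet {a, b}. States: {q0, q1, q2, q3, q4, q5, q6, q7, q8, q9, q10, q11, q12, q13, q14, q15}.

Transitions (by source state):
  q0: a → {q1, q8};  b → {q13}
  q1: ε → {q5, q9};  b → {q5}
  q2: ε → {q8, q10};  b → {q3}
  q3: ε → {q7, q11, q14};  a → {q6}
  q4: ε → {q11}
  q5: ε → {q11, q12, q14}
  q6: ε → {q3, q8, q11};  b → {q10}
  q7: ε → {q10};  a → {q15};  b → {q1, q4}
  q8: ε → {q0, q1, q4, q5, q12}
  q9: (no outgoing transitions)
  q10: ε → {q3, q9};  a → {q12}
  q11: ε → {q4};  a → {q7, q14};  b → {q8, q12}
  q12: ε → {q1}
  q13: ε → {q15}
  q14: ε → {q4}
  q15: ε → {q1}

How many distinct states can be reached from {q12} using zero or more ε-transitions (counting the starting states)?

7

Start with {q12}.
From q12 via ε: add q1.
From q1 via ε: add q5, q9.
From q5 via ε: add q11, q14.
From q11 via ε: add q4.
ε-closure = {q1, q4, q5, q9, q11, q12, q14}, which has 7 states.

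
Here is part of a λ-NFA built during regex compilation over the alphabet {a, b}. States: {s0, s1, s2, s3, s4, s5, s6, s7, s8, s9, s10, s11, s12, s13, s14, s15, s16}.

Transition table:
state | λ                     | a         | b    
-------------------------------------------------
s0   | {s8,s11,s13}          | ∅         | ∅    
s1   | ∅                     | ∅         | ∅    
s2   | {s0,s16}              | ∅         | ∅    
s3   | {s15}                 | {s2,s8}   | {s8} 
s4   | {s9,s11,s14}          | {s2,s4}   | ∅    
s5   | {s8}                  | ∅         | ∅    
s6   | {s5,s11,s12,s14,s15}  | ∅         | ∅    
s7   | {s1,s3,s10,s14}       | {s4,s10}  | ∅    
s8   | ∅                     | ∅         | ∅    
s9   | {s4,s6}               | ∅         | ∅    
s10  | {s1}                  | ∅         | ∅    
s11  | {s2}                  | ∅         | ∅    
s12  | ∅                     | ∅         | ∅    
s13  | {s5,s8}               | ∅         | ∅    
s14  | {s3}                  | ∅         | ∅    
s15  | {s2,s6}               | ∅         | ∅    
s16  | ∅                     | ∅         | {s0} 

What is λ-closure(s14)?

{s0, s2, s3, s5, s6, s8, s11, s12, s13, s14, s15, s16}

Start with {s14}.
From s14 via λ: add s3.
From s3 via λ: add s15.
From s15 via λ: add s2, s6.
From s2 via λ: add s0, s16.
From s6 via λ: add s5, s11, s12.
From s0 via λ: add s8, s13.
No new states can be added; the closed set is {s0, s2, s3, s5, s6, s8, s11, s12, s13, s14, s15, s16}.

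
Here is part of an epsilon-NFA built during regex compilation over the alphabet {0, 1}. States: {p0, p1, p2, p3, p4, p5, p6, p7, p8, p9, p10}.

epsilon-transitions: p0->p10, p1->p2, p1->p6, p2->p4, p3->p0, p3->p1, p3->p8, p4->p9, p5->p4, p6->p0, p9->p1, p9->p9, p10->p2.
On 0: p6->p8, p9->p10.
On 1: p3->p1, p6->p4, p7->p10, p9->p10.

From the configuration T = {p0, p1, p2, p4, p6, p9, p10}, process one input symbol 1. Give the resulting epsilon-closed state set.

{p0, p1, p2, p4, p6, p9, p10}

p6 on 1 → {p4}.
p9 on 1 → {p10}.
No 1-transition from p0, p1, p2, p4, p10.
Union after reading 1: {p4, p10}.
Now take the epsilon-closure:
From p4 via epsilon: add p9.
From p10 via epsilon: add p2.
From p9 via epsilon: add p1.
From p1 via epsilon: add p6.
From p6 via epsilon: add p0.
No new states can be added; the closed set is {p0, p1, p2, p4, p6, p9, p10}.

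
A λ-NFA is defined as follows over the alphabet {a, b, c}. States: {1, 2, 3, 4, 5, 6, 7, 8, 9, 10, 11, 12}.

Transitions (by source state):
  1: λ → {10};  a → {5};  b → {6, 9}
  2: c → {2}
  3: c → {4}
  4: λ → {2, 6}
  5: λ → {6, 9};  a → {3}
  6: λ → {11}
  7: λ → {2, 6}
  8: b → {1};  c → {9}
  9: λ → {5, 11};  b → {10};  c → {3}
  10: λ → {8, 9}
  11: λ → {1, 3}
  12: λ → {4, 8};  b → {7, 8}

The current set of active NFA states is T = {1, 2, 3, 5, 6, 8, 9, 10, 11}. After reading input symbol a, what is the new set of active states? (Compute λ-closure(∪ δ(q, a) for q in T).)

{1, 3, 5, 6, 8, 9, 10, 11}

1 on a → {5}.
5 on a → {3}.
No a-transition from 2, 3, 6, 8, 9, 10, 11.
Union after reading a: {3, 5}.
Now take the λ-closure:
From 5 via λ: add 6, 9.
From 6 via λ: add 11.
From 11 via λ: add 1.
From 1 via λ: add 10.
From 10 via λ: add 8.
No new states can be added; the closed set is {1, 3, 5, 6, 8, 9, 10, 11}.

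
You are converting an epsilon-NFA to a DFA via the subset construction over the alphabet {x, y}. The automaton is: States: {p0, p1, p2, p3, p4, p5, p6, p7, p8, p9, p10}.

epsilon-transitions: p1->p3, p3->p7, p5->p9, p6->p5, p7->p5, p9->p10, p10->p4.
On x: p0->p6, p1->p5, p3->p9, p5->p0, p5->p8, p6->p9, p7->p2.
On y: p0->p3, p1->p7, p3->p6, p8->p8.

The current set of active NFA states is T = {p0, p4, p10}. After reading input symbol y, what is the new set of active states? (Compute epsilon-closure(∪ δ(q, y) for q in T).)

p0 on y → {p3}.
No y-transition from p4, p10.
Union after reading y: {p3}.
Now take the epsilon-closure:
From p3 via epsilon: add p7.
From p7 via epsilon: add p5.
From p5 via epsilon: add p9.
From p9 via epsilon: add p10.
From p10 via epsilon: add p4.
No new states can be added; the closed set is {p3, p4, p5, p7, p9, p10}.

{p3, p4, p5, p7, p9, p10}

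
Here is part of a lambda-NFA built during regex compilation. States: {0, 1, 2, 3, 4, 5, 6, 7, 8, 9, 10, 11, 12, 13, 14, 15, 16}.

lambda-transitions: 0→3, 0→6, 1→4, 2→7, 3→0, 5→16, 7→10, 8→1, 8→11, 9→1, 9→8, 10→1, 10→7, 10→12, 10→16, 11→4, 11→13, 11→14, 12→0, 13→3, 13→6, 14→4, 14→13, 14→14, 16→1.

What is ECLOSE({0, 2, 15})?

{0, 1, 2, 3, 4, 6, 7, 10, 12, 15, 16}

Start with {0, 2, 15}.
From 0 via lambda: add 3, 6.
From 2 via lambda: add 7.
From 7 via lambda: add 10.
From 10 via lambda: add 1, 12, 16.
From 1 via lambda: add 4.
No new states can be added; the closed set is {0, 1, 2, 3, 4, 6, 7, 10, 12, 15, 16}.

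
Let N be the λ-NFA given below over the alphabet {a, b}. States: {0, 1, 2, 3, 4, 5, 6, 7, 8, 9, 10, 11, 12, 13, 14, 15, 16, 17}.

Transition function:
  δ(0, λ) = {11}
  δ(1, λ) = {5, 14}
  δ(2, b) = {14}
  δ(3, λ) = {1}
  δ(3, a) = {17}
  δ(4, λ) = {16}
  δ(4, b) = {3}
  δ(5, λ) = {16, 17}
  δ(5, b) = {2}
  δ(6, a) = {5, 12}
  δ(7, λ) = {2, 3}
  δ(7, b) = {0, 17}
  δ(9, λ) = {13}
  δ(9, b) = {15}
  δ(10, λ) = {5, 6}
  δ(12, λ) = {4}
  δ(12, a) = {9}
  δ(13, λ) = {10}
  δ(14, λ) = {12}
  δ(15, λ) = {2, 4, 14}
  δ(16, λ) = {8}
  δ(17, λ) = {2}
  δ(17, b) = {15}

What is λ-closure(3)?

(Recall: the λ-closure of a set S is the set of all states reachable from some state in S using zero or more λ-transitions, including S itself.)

{1, 2, 3, 4, 5, 8, 12, 14, 16, 17}

Start with {3}.
From 3 via λ: add 1.
From 1 via λ: add 5, 14.
From 5 via λ: add 16, 17.
From 14 via λ: add 12.
From 12 via λ: add 4.
From 16 via λ: add 8.
From 17 via λ: add 2.
No new states can be added; the closed set is {1, 2, 3, 4, 5, 8, 12, 14, 16, 17}.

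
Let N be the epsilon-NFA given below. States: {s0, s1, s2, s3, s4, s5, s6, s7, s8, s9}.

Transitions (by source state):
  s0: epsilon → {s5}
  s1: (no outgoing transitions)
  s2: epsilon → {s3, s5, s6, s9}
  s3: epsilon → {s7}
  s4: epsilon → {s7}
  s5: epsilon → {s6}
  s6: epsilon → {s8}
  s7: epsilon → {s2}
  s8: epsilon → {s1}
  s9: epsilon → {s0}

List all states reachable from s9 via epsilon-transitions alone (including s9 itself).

{s0, s1, s5, s6, s8, s9}

Start with {s9}.
From s9 via epsilon: add s0.
From s0 via epsilon: add s5.
From s5 via epsilon: add s6.
From s6 via epsilon: add s8.
From s8 via epsilon: add s1.
No new states can be added; the closed set is {s0, s1, s5, s6, s8, s9}.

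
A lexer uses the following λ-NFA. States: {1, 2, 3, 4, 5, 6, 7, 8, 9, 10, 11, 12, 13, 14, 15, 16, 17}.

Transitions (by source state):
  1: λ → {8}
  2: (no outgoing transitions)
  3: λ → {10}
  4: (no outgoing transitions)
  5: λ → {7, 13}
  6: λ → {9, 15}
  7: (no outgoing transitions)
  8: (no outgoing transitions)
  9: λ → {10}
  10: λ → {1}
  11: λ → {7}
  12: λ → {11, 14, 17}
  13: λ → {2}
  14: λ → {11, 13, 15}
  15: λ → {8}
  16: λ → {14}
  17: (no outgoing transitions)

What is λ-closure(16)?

Start with {16}.
From 16 via λ: add 14.
From 14 via λ: add 11, 13, 15.
From 11 via λ: add 7.
From 13 via λ: add 2.
From 15 via λ: add 8.
No new states can be added; the closed set is {2, 7, 8, 11, 13, 14, 15, 16}.

{2, 7, 8, 11, 13, 14, 15, 16}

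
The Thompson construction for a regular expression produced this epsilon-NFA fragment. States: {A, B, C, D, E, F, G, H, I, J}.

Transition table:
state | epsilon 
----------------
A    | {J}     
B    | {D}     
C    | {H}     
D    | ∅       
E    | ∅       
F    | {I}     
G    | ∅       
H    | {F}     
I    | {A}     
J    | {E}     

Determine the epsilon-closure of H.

Start with {H}.
From H via epsilon: add F.
From F via epsilon: add I.
From I via epsilon: add A.
From A via epsilon: add J.
From J via epsilon: add E.
No new states can be added; the closed set is {A, E, F, H, I, J}.

{A, E, F, H, I, J}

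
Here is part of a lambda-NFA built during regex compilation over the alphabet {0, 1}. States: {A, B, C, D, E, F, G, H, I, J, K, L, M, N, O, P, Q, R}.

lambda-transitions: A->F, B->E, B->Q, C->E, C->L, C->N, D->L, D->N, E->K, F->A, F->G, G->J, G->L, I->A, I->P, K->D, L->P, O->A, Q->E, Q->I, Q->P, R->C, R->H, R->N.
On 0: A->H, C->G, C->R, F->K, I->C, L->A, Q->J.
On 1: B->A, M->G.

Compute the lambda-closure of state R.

{C, D, E, H, K, L, N, P, R}

Start with {R}.
From R via lambda: add C, H, N.
From C via lambda: add E, L.
From E via lambda: add K.
From L via lambda: add P.
From K via lambda: add D.
No new states can be added; the closed set is {C, D, E, H, K, L, N, P, R}.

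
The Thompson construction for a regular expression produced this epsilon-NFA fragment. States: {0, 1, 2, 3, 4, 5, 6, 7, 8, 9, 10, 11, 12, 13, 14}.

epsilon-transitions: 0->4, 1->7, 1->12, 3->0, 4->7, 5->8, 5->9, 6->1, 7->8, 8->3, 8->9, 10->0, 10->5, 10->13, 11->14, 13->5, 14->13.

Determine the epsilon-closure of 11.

Start with {11}.
From 11 via epsilon: add 14.
From 14 via epsilon: add 13.
From 13 via epsilon: add 5.
From 5 via epsilon: add 8, 9.
From 8 via epsilon: add 3.
From 3 via epsilon: add 0.
From 0 via epsilon: add 4.
From 4 via epsilon: add 7.
No new states can be added; the closed set is {0, 3, 4, 5, 7, 8, 9, 11, 13, 14}.

{0, 3, 4, 5, 7, 8, 9, 11, 13, 14}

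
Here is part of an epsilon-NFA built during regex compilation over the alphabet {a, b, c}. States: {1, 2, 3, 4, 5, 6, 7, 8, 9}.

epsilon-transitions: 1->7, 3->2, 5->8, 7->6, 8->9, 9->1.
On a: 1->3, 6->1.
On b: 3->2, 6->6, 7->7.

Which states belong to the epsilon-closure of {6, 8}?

{1, 6, 7, 8, 9}

Start with {6, 8}.
From 8 via epsilon: add 9.
From 9 via epsilon: add 1.
From 1 via epsilon: add 7.
No new states can be added; the closed set is {1, 6, 7, 8, 9}.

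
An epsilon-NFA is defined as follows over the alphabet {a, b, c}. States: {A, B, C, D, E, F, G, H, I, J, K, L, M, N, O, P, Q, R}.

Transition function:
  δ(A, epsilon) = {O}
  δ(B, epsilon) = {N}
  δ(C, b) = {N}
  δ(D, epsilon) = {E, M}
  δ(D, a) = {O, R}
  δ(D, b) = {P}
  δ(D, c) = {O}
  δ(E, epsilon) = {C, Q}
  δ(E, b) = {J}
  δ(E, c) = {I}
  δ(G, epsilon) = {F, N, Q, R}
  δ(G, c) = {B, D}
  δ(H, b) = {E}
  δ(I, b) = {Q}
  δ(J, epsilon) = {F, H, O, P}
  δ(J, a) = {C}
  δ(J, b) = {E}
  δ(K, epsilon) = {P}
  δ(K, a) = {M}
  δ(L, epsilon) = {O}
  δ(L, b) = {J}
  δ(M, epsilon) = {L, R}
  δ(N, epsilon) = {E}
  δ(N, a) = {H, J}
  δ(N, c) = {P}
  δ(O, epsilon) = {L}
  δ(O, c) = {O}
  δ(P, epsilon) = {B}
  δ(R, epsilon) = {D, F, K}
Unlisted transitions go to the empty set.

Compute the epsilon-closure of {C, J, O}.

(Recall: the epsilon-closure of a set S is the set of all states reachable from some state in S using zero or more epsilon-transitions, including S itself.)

Start with {C, J, O}.
From J via epsilon: add F, H, P.
From O via epsilon: add L.
From P via epsilon: add B.
From B via epsilon: add N.
From N via epsilon: add E.
From E via epsilon: add Q.
No new states can be added; the closed set is {B, C, E, F, H, J, L, N, O, P, Q}.

{B, C, E, F, H, J, L, N, O, P, Q}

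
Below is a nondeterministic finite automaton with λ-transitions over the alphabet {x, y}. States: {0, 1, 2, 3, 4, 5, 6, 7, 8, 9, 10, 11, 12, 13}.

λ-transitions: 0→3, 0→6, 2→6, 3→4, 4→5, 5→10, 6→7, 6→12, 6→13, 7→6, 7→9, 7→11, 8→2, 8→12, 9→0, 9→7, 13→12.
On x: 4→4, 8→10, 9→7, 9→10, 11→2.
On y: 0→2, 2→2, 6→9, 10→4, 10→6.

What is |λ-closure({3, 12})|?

5

Start with {3, 12}.
From 3 via λ: add 4.
From 4 via λ: add 5.
From 5 via λ: add 10.
λ-closure = {3, 4, 5, 10, 12}, which has 5 states.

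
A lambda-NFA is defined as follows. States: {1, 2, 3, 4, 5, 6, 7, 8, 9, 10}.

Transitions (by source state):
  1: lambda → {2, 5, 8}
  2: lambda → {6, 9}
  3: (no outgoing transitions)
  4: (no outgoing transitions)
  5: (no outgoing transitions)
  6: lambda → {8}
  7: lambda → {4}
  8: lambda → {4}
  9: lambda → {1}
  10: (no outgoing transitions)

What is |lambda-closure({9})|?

7

Start with {9}.
From 9 via lambda: add 1.
From 1 via lambda: add 2, 5, 8.
From 2 via lambda: add 6.
From 8 via lambda: add 4.
lambda-closure = {1, 2, 4, 5, 6, 8, 9}, which has 7 states.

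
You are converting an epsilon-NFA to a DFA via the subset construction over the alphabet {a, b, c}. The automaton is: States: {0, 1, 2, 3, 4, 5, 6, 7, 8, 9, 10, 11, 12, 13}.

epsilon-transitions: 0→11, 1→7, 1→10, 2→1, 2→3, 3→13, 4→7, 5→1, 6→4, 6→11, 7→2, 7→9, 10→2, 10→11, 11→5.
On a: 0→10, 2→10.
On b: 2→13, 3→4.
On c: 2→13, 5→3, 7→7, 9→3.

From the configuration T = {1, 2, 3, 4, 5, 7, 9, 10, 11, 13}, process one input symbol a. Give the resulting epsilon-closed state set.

2 on a → {10}.
No a-transition from 1, 3, 4, 5, 7, 9, 10, 11, 13.
Union after reading a: {10}.
Now take the epsilon-closure:
From 10 via epsilon: add 2, 11.
From 2 via epsilon: add 1, 3.
From 11 via epsilon: add 5.
From 1 via epsilon: add 7.
From 3 via epsilon: add 13.
From 7 via epsilon: add 9.
No new states can be added; the closed set is {1, 2, 3, 5, 7, 9, 10, 11, 13}.

{1, 2, 3, 5, 7, 9, 10, 11, 13}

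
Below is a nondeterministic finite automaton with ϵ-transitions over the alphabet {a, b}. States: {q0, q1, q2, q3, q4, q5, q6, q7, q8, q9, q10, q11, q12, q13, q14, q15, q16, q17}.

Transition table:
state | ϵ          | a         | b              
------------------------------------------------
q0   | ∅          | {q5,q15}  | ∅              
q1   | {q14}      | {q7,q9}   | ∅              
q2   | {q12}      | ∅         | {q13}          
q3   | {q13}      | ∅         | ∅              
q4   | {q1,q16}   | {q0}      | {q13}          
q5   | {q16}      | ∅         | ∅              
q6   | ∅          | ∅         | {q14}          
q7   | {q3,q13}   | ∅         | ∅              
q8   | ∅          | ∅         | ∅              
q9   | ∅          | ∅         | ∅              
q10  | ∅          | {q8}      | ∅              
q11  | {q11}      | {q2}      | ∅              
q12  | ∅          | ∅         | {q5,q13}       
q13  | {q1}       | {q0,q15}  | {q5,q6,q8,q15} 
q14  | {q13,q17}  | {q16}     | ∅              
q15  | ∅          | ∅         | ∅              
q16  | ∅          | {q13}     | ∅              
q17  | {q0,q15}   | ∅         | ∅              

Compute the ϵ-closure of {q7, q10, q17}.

Start with {q7, q10, q17}.
From q7 via ϵ: add q3, q13.
From q17 via ϵ: add q0, q15.
From q13 via ϵ: add q1.
From q1 via ϵ: add q14.
No new states can be added; the closed set is {q0, q1, q3, q7, q10, q13, q14, q15, q17}.

{q0, q1, q3, q7, q10, q13, q14, q15, q17}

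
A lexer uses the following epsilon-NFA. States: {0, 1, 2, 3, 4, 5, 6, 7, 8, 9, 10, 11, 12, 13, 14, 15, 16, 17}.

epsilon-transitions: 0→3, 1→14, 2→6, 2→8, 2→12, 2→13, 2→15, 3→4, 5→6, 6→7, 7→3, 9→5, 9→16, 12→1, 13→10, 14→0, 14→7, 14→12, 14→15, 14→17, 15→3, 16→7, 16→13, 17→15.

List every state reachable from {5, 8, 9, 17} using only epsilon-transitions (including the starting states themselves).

Start with {5, 8, 9, 17}.
From 5 via epsilon: add 6.
From 9 via epsilon: add 16.
From 17 via epsilon: add 15.
From 6 via epsilon: add 7.
From 15 via epsilon: add 3.
From 16 via epsilon: add 13.
From 3 via epsilon: add 4.
From 13 via epsilon: add 10.
No new states can be added; the closed set is {3, 4, 5, 6, 7, 8, 9, 10, 13, 15, 16, 17}.

{3, 4, 5, 6, 7, 8, 9, 10, 13, 15, 16, 17}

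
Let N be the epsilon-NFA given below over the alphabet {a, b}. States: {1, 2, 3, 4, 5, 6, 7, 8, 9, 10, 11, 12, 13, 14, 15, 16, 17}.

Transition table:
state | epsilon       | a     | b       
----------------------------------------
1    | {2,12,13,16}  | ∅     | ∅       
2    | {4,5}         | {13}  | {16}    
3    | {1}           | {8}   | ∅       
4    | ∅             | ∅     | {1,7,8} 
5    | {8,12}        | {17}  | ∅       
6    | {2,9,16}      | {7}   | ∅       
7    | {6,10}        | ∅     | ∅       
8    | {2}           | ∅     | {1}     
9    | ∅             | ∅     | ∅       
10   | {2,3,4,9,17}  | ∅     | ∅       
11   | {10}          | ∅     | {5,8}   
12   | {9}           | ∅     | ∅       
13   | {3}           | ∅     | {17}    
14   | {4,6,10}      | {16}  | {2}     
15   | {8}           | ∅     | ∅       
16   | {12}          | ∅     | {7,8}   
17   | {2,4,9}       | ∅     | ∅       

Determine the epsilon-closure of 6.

{2, 4, 5, 6, 8, 9, 12, 16}

Start with {6}.
From 6 via epsilon: add 2, 9, 16.
From 2 via epsilon: add 4, 5.
From 16 via epsilon: add 12.
From 5 via epsilon: add 8.
No new states can be added; the closed set is {2, 4, 5, 6, 8, 9, 12, 16}.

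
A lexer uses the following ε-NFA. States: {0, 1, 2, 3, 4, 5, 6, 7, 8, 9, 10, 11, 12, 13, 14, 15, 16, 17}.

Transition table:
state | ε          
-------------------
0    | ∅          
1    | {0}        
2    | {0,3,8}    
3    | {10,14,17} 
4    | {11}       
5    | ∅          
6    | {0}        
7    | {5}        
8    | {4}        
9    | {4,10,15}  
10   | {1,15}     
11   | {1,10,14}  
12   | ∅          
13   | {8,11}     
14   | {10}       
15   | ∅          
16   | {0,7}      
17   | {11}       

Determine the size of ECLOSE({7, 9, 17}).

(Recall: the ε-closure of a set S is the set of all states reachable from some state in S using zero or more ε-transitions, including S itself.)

Start with {7, 9, 17}.
From 7 via ε: add 5.
From 9 via ε: add 4, 10, 15.
From 17 via ε: add 11.
From 10 via ε: add 1.
From 11 via ε: add 14.
From 1 via ε: add 0.
ε-closure = {0, 1, 4, 5, 7, 9, 10, 11, 14, 15, 17}, which has 11 states.

11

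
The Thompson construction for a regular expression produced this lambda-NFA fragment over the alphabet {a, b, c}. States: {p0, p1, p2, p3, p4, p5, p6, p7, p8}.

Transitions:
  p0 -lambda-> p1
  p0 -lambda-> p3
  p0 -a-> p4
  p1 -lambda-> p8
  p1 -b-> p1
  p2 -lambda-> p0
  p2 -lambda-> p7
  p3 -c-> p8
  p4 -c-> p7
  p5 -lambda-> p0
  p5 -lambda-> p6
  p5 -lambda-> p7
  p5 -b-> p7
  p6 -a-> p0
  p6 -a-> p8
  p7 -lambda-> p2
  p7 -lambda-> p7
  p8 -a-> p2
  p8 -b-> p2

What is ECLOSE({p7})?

Start with {p7}.
From p7 via lambda: add p2.
From p2 via lambda: add p0.
From p0 via lambda: add p1, p3.
From p1 via lambda: add p8.
No new states can be added; the closed set is {p0, p1, p2, p3, p7, p8}.

{p0, p1, p2, p3, p7, p8}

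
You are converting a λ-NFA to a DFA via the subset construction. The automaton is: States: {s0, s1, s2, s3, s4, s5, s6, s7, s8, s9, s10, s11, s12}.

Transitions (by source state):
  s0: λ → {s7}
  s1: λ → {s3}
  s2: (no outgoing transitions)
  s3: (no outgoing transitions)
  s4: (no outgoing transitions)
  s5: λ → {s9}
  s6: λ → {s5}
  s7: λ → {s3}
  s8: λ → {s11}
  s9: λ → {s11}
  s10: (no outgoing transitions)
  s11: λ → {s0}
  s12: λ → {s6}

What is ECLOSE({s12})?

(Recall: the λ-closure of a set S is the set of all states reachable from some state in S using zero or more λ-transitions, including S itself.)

{s0, s3, s5, s6, s7, s9, s11, s12}

Start with {s12}.
From s12 via λ: add s6.
From s6 via λ: add s5.
From s5 via λ: add s9.
From s9 via λ: add s11.
From s11 via λ: add s0.
From s0 via λ: add s7.
From s7 via λ: add s3.
No new states can be added; the closed set is {s0, s3, s5, s6, s7, s9, s11, s12}.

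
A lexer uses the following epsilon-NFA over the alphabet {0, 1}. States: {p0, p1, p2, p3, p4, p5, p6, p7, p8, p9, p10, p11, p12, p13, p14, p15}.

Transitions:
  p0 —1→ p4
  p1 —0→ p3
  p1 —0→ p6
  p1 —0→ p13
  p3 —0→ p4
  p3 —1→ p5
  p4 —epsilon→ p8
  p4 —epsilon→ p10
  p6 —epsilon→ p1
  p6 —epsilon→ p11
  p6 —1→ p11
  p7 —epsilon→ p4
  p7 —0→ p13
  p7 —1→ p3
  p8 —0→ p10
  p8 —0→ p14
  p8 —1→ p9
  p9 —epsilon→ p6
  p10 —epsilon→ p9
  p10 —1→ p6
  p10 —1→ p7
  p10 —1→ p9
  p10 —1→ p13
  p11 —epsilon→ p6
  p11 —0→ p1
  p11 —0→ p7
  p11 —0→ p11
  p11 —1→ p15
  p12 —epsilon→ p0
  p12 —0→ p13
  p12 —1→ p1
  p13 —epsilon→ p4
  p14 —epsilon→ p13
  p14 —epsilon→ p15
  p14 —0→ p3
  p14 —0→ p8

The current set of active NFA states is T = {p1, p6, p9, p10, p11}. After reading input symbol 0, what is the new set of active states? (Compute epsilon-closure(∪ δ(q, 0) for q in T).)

{p1, p3, p4, p6, p7, p8, p9, p10, p11, p13}

p1 on 0 → {p3, p6, p13}.
p11 on 0 → {p1, p7, p11}.
No 0-transition from p6, p9, p10.
Union after reading 0: {p1, p3, p6, p7, p11, p13}.
Now take the epsilon-closure:
From p7 via epsilon: add p4.
From p4 via epsilon: add p8, p10.
From p10 via epsilon: add p9.
No new states can be added; the closed set is {p1, p3, p4, p6, p7, p8, p9, p10, p11, p13}.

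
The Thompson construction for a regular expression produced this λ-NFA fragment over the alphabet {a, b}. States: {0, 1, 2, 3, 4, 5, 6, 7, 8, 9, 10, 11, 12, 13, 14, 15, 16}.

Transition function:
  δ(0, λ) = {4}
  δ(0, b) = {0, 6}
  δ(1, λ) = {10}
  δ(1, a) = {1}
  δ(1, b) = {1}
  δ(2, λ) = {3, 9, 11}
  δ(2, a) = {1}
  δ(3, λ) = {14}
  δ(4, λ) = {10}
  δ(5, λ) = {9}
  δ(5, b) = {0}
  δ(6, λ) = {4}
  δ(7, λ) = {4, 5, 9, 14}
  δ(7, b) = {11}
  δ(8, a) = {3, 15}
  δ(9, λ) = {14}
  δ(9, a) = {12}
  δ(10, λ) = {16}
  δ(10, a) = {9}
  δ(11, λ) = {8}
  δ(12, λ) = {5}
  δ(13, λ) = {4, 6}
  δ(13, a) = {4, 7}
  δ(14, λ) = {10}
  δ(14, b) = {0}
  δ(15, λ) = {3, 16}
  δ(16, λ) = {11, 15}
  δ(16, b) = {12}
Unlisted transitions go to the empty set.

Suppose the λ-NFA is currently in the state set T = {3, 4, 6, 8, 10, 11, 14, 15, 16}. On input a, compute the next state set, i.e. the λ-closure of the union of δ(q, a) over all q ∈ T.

{3, 8, 9, 10, 11, 14, 15, 16}

8 on a → {3, 15}.
10 on a → {9}.
No a-transition from 3, 4, 6, 11, 14, 15, 16.
Union after reading a: {3, 9, 15}.
Now take the λ-closure:
From 3 via λ: add 14.
From 15 via λ: add 16.
From 14 via λ: add 10.
From 16 via λ: add 11.
From 11 via λ: add 8.
No new states can be added; the closed set is {3, 8, 9, 10, 11, 14, 15, 16}.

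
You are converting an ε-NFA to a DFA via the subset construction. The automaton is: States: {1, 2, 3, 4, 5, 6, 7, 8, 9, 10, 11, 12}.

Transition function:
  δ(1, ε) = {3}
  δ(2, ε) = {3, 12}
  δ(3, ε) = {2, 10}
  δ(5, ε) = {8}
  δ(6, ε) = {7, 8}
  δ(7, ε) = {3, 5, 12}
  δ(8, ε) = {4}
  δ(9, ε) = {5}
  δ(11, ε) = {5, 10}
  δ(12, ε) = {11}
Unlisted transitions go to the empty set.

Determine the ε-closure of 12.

{4, 5, 8, 10, 11, 12}

Start with {12}.
From 12 via ε: add 11.
From 11 via ε: add 5, 10.
From 5 via ε: add 8.
From 8 via ε: add 4.
No new states can be added; the closed set is {4, 5, 8, 10, 11, 12}.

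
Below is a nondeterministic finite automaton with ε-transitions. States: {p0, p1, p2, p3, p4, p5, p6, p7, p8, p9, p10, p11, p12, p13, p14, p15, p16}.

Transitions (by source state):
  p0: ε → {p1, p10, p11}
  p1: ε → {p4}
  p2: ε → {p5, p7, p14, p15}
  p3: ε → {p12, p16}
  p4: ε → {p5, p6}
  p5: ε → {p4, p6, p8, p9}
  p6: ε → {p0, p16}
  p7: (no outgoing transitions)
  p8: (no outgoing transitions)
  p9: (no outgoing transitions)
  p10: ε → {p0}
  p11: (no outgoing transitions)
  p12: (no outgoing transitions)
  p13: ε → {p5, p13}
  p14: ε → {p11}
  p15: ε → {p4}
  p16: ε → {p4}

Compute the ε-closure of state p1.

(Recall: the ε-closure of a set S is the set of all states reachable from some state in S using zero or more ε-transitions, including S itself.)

{p0, p1, p4, p5, p6, p8, p9, p10, p11, p16}

Start with {p1}.
From p1 via ε: add p4.
From p4 via ε: add p5, p6.
From p5 via ε: add p8, p9.
From p6 via ε: add p0, p16.
From p0 via ε: add p10, p11.
No new states can be added; the closed set is {p0, p1, p4, p5, p6, p8, p9, p10, p11, p16}.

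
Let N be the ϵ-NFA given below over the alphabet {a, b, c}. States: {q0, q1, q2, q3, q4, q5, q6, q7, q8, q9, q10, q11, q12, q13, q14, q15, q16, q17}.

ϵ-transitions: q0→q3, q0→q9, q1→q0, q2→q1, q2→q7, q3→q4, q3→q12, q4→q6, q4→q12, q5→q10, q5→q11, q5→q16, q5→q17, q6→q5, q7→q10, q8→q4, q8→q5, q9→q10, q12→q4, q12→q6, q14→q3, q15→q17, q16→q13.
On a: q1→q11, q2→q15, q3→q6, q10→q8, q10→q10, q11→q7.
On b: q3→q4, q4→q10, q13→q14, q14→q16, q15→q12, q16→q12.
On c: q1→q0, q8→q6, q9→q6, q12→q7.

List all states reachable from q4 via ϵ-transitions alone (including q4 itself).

{q4, q5, q6, q10, q11, q12, q13, q16, q17}

Start with {q4}.
From q4 via ϵ: add q6, q12.
From q6 via ϵ: add q5.
From q5 via ϵ: add q10, q11, q16, q17.
From q16 via ϵ: add q13.
No new states can be added; the closed set is {q4, q5, q6, q10, q11, q12, q13, q16, q17}.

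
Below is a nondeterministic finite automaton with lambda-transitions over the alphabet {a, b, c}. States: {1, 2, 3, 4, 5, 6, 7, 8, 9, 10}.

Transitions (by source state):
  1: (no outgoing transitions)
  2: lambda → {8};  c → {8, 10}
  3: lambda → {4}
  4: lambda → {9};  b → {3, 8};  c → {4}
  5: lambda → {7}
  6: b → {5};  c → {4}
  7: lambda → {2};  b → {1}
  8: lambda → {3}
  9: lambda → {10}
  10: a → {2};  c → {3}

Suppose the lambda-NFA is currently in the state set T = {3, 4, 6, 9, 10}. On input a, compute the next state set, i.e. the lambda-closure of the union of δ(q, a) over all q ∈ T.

{2, 3, 4, 8, 9, 10}

10 on a → {2}.
No a-transition from 3, 4, 6, 9.
Union after reading a: {2}.
Now take the lambda-closure:
From 2 via lambda: add 8.
From 8 via lambda: add 3.
From 3 via lambda: add 4.
From 4 via lambda: add 9.
From 9 via lambda: add 10.
No new states can be added; the closed set is {2, 3, 4, 8, 9, 10}.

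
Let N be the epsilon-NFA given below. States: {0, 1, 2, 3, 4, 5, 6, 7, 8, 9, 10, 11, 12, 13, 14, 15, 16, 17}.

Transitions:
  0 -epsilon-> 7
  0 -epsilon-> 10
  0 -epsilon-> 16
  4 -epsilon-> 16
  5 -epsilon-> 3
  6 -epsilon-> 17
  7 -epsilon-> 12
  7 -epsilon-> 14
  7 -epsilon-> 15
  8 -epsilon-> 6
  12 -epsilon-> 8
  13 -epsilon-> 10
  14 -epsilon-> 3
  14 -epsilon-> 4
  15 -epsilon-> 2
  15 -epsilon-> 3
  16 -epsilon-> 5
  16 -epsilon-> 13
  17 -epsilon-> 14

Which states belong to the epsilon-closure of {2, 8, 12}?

Start with {2, 8, 12}.
From 8 via epsilon: add 6.
From 6 via epsilon: add 17.
From 17 via epsilon: add 14.
From 14 via epsilon: add 3, 4.
From 4 via epsilon: add 16.
From 16 via epsilon: add 5, 13.
From 13 via epsilon: add 10.
No new states can be added; the closed set is {2, 3, 4, 5, 6, 8, 10, 12, 13, 14, 16, 17}.

{2, 3, 4, 5, 6, 8, 10, 12, 13, 14, 16, 17}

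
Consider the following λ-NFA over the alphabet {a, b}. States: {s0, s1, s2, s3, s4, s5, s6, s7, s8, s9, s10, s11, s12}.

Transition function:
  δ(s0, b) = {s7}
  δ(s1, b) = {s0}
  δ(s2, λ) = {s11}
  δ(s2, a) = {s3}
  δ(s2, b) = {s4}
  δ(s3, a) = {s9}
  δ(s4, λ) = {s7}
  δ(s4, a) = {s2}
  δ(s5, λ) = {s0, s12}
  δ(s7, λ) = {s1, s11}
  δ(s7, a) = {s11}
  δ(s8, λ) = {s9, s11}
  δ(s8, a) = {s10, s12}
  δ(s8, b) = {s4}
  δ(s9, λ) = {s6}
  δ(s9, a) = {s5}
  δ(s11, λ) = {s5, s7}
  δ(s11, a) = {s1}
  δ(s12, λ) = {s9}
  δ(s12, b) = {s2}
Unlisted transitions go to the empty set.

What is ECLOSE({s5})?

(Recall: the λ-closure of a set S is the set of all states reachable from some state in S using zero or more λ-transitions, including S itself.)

Start with {s5}.
From s5 via λ: add s0, s12.
From s12 via λ: add s9.
From s9 via λ: add s6.
No new states can be added; the closed set is {s0, s5, s6, s9, s12}.

{s0, s5, s6, s9, s12}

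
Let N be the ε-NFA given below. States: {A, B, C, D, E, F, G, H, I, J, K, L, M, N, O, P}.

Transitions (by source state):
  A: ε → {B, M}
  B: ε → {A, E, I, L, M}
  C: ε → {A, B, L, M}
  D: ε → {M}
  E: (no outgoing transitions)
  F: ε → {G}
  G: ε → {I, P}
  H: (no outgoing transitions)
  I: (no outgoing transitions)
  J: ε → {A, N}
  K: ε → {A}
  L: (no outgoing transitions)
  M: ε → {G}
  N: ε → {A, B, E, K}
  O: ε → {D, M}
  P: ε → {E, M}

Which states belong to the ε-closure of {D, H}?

Start with {D, H}.
From D via ε: add M.
From M via ε: add G.
From G via ε: add I, P.
From P via ε: add E.
No new states can be added; the closed set is {D, E, G, H, I, M, P}.

{D, E, G, H, I, M, P}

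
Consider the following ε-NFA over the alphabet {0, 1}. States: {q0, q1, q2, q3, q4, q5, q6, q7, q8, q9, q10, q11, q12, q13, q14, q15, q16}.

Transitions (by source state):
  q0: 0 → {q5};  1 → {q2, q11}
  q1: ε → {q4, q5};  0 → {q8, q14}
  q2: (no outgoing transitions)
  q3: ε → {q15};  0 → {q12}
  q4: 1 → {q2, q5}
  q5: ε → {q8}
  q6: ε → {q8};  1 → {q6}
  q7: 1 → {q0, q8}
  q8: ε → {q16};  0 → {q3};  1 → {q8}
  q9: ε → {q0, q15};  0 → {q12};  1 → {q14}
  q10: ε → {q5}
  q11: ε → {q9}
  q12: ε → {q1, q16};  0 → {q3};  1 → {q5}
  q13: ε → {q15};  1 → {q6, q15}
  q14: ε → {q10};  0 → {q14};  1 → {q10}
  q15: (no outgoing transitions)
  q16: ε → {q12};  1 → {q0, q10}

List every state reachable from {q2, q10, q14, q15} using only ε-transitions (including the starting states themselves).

{q1, q2, q4, q5, q8, q10, q12, q14, q15, q16}

Start with {q2, q10, q14, q15}.
From q10 via ε: add q5.
From q5 via ε: add q8.
From q8 via ε: add q16.
From q16 via ε: add q12.
From q12 via ε: add q1.
From q1 via ε: add q4.
No new states can be added; the closed set is {q1, q2, q4, q5, q8, q10, q12, q14, q15, q16}.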